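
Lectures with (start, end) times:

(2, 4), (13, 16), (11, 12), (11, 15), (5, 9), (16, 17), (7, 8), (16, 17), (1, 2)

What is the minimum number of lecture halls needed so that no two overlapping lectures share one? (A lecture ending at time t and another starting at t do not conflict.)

Events (time:±→running): 1:+→1 2:-→0 2:+→1 4:-→0 5:+→1 7:+→2 … peak 2.

2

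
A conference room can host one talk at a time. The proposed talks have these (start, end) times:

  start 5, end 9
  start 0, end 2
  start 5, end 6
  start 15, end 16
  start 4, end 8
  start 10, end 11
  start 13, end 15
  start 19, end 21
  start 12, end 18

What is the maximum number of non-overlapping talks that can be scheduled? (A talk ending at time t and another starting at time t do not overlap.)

6

Sort by end time and greedily take each interval whose start is ≥ the last chosen end.
By end time: (0,2), (5,6), (4,8), (5,9), (10,11), (13,15), (15,16), (12,18), (19,21).
Pick (0,2); next start ≥ 2 → (5,6); next start ≥ 6 → (10,11); next start ≥ 11 → (13,15); next start ≥ 15 → (15,16); next start ≥ 16 → (19,21).
Selected 6 talks.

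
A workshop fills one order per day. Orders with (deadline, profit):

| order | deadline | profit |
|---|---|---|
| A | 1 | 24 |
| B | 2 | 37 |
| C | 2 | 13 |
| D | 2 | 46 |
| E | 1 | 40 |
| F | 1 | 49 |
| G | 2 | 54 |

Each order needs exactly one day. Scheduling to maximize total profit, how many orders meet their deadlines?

2

Take jobs in profit order; each goes to the latest open slot no later than its deadline.
By profit: G(d2,54), F(d1,49), D(d2,46), E(d1,40), B(d2,37), A(d1,24), C(d2,13)
G→slot 2; F→slot 1; D skipped; E skipped; B skipped; A skipped; C skipped.
2 of 7 scheduled.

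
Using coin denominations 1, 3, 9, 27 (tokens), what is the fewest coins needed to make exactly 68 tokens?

6

Greedy: take as many of the largest coin as possible, then repeat with the remainder.
68 = 2×27 + 1×9 + 1×3 + 2×1
Total coins = 2 + 1 + 1 + 2 = 6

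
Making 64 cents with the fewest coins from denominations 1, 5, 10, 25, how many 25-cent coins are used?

Use the largest denomination that fits, subtract, and repeat.
64 = 2×25 + 1×10 + 4×1
Count of 25: 2

2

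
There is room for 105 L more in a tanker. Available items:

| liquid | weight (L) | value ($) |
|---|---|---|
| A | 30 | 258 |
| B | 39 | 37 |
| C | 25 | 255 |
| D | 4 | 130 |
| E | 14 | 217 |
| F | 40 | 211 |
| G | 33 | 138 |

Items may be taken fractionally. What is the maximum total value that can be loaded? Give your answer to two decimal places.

1028.80

Sort by value per unit weight and fill in that order.
Ratios (sorted): D 32.50, E 15.50, C 10.20, A 8.60, F 5.28, G 4.18, B 0.95
take D (4 @ 130); take E (14 @ 217); take C (25 @ 255); take A (30 @ 258); take 32/40 of F → 168.80. Capacity used 105/105.
Total value = 1028.80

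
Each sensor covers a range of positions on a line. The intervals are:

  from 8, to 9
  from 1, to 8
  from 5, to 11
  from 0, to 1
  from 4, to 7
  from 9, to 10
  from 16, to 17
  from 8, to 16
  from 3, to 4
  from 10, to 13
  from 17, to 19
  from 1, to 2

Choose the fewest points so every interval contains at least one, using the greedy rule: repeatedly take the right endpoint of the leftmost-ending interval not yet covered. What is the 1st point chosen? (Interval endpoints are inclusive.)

Process intervals by earliest right end; each time one isn't hit yet, stab at its right endpoint.
By right end: [0,1]  [1,2]  [3,4]  [4,7]  [1,8]  [8,9]  [9,10]  [5,11]  [10,13]  [8,16]  [16,17]  [17,19]
[0,1] uncovered → point at 1; [3,4] uncovered → point at 4; [8,9] uncovered → point at 9; [10,13] uncovered → point at 13; [16,17] uncovered → point at 17.
Points: 1, 4, 9, 13, 17 (5 total).

1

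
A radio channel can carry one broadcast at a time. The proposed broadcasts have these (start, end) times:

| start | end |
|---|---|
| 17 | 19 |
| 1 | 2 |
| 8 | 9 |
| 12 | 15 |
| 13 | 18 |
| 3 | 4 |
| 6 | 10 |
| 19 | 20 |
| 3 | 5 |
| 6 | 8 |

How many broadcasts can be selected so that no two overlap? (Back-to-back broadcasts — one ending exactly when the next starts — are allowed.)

7

Greedy by earliest finish: after sorting by end time, pick each interval compatible with the last pick.
Sorted by end: (1,2)  (3,4)  (3,5)  (6,8)  (8,9)  (6,10)  (12,15)  (13,18)  (17,19)  (19,20)
take (1,2); take (3,4); skip (3,5); take (6,8); take (8,9); take (12,15); take (17,19); take (19,20).
Selected 7 broadcasts.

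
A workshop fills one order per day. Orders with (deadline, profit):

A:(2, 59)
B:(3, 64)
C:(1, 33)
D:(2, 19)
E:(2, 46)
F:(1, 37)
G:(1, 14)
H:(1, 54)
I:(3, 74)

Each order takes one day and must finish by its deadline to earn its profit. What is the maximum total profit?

By profit: I(d3,74), B(d3,64), A(d2,59), H(d1,54), E(d2,46), F(d1,37), C(d1,33), D(d2,19), G(d1,14)
I→slot 3; B→slot 2; A→slot 1; H skipped; E skipped; F skipped; C skipped; D skipped; G skipped.
Profit = 59 + 64 + 74 = 197

197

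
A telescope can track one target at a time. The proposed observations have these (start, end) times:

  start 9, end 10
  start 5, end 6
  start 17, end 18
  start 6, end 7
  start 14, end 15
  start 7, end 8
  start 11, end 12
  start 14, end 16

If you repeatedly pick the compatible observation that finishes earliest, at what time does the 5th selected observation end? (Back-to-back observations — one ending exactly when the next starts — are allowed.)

12

By end time: (5,6), (6,7), (7,8), (9,10), (11,12), (14,15), (14,16), (17,18).
Pick (5,6); next start ≥ 6 → (6,7); next start ≥ 7 → (7,8); next start ≥ 8 → (9,10); next start ≥ 10 → (11,12); next start ≥ 12 → (14,15); next start ≥ 15 → (17,18).
Selected: (5,6) (6,7) (7,8) (9,10) (11,12) (14,15) (17,18)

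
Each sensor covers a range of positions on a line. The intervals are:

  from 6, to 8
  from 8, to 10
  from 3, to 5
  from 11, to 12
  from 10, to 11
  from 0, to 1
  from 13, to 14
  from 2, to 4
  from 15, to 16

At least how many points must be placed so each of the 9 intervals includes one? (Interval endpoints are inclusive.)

Sort by right endpoint; whenever an interval is uncovered, place a point at its right end.
Sorted: [0,1] [2,4] [3,5] [6,8] [8,10] [10,11] [11,12] [13,14] [15,16]
{[0,1]} hit by 1; {[2,4],[3,5]} hit by 4; {[6,8],[8,10]} hit by 8; {[10,11],[11,12]} hit by 11; {[13,14]} hit by 14; {[15,16]} hit by 16.
Points: 1, 4, 8, 11, 14, 16 (6 total).

6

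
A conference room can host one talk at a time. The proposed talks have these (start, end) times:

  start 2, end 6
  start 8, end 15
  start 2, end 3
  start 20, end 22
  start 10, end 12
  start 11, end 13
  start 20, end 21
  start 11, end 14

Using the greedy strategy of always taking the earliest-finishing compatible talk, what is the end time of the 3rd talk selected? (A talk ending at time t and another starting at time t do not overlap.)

By end time: (2,3), (2,6), (10,12), (11,13), (11,14), (8,15), (20,21), (20,22).
Pick (2,3); next start ≥ 3 → (10,12); next start ≥ 12 → (20,21).
Selected: (2,3) (10,12) (20,21)

21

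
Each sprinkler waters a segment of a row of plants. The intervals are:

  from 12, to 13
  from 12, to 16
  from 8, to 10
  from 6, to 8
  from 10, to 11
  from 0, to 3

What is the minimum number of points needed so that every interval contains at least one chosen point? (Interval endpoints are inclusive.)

Process intervals by earliest right end; each time one isn't hit yet, stab at its right endpoint.
Sorted: [0,3] [6,8] [8,10] [10,11] [12,13] [12,16]
{[0,3]} hit by 3; {[6,8],[8,10]} hit by 8; {[10,11]} hit by 11; {[12,13],[12,16]} hit by 13.
Points: 3, 8, 11, 13 (4 total).

4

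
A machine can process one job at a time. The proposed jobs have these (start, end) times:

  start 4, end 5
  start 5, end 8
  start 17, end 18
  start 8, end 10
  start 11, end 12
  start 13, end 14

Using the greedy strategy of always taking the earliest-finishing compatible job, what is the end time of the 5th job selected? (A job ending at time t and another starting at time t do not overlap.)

14

Order by finish time; keep every interval that doesn't clash with the previous kept one.
Sorted by end: (4,5)  (5,8)  (8,10)  (11,12)  (13,14)  (17,18)
take (4,5); take (5,8); take (8,10); take (11,12); take (13,14); take (17,18).
Selected: (4,5) (5,8) (8,10) (11,12) (13,14) (17,18)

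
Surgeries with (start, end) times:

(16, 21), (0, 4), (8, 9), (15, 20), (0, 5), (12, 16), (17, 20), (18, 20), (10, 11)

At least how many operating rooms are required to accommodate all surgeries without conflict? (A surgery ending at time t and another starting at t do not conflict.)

The answer is the maximum number of intervals overlapping at any instant.
Events (time:±→running): 0:+→1 0:+→2 4:-→1 5:-→0 8:+→1 9:-→0 10:+→1 11:-→0 12:+→1 15:+→2 16:-→1 16:+→2 17:+→3 18:+→4 … peak 4.

4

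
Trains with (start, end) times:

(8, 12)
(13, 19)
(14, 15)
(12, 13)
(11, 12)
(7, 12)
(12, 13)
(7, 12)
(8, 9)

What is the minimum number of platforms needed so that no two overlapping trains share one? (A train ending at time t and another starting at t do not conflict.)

Count concurrent intervals with a sweep; the peak is the room count.
starts: [7, 7, 8, 8, 11, 12, 12, 13, 14]
ends:   [9, 12, 12, 12, 12, 13, 13, 15, 19]
s7→1 s7→2 s8→3 s8→4  — peak 4.

4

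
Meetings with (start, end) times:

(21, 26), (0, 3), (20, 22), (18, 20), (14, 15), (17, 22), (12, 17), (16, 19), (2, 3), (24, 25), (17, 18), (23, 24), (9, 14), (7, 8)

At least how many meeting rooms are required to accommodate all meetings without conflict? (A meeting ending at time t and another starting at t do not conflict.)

starts: [0, 2, 7, 9, 12, 14, 16, 17, 17, 18, 20, 21, 23, 24]
ends:   [3, 3, 8, 14, 15, 17, 18, 19, 20, 22, 22, 24, 25, 26]
s0→1 s2→2 e3→1 e3→0 s7→1 e8→0 s9→1 s12→2 e14→1 s14→2 e15→1 s16→2 e17→1 s17→2 s17→3  — peak 3.

3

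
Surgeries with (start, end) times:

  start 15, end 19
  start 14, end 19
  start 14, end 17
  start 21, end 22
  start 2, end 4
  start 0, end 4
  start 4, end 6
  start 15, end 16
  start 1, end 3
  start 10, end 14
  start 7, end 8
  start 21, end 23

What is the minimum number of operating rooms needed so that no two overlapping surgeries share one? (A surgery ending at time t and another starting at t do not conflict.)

4

Count concurrent intervals with a sweep; the peak is the room count.
Events (time:±→running): 0:+→1 1:+→2 2:+→3 3:-→2 4:-→1 4:-→0 4:+→1 6:-→0 7:+→1 8:-→0 10:+→1 14:-→0 14:+→1 14:+→2 15:+→3 15:+→4 … peak 4.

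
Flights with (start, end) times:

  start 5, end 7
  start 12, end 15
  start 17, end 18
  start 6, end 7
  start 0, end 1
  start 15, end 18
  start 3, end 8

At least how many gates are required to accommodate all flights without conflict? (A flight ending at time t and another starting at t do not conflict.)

3

Events (time:±→running): 0:+→1 1:-→0 3:+→1 5:+→2 6:+→3 … peak 3.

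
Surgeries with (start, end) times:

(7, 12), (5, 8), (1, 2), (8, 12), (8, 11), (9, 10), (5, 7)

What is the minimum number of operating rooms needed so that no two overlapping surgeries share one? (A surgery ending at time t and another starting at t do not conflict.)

4

The answer is the maximum number of intervals overlapping at any instant.
starts: [1, 5, 5, 7, 8, 8, 9]
ends:   [2, 7, 8, 10, 11, 12, 12]
s1→1 e2→0 s5→1 s5→2 e7→1 s7→2 e8→1 s8→2 s8→3 s9→4  — peak 4.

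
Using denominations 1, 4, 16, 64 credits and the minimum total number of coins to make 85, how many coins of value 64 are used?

Use the largest denomination that fits, subtract, and repeat.
85 − 1×64→21 − 1×16→5 − 1×4→1 − 1×1→0
Count of 64: 1

1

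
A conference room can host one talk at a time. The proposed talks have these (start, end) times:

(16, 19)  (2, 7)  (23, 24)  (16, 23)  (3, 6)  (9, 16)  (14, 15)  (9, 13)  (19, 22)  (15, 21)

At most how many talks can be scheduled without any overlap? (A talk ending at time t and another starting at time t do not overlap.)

Sorted by end: (3,6)  (2,7)  (9,13)  (14,15)  (9,16)  (16,19)  (15,21)  (19,22)  (16,23)  (23,24)
take (3,6); take (9,13); take (14,15); skip (9,16); take (16,19); skip (15,21); take (19,22); take (23,24).
Selected 6 talks.

6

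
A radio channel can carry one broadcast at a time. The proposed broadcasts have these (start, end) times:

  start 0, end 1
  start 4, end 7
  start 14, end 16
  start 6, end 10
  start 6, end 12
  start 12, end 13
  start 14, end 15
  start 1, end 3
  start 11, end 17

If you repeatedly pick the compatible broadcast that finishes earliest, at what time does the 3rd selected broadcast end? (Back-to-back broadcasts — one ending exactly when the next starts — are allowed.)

7

Sort by end time and greedily take each interval whose start is ≥ the last chosen end.
By end time: (0,1), (1,3), (4,7), (6,10), (6,12), (12,13), (14,15), (14,16), (11,17).
Pick (0,1); next start ≥ 1 → (1,3); next start ≥ 3 → (4,7); next start ≥ 7 → (12,13); next start ≥ 13 → (14,15).
Selected: (0,1) (1,3) (4,7) (12,13) (14,15)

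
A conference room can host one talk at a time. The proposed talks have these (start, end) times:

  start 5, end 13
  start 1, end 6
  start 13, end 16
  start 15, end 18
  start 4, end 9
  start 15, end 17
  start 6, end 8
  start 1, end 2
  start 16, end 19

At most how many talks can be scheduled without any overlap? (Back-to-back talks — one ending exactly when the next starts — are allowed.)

By end time: (1,2), (1,6), (6,8), (4,9), (5,13), (13,16), (15,17), (15,18), (16,19).
Pick (1,2); next start ≥ 2 → (6,8); next start ≥ 8 → (13,16); next start ≥ 16 → (16,19).
Selected 4 talks.

4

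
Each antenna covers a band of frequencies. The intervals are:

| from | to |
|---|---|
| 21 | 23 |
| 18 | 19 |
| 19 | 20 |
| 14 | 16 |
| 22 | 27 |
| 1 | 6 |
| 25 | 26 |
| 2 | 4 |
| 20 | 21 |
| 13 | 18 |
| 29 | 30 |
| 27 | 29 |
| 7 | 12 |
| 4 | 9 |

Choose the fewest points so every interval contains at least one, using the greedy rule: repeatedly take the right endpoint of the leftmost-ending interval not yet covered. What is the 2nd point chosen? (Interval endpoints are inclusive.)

12

Process intervals by earliest right end; each time one isn't hit yet, stab at its right endpoint.
By right end: [2,4]  [1,6]  [4,9]  [7,12]  [14,16]  [13,18]  [18,19]  [19,20]  [20,21]  [21,23]  [25,26]  [22,27]  [27,29]  [29,30]
[2,4] uncovered → point at 4; [7,12] uncovered → point at 12; [14,16] uncovered → point at 16; [18,19] uncovered → point at 19; [20,21] uncovered → point at 21; [25,26] uncovered → point at 26; [27,29] uncovered → point at 29.
Points: 4, 12, 16, 19, 21, 26, 29 (7 total).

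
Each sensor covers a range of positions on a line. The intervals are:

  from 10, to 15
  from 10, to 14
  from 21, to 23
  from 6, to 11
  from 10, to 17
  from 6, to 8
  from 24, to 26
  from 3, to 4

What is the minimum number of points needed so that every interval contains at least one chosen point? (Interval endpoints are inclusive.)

By right end: [3,4]  [6,8]  [6,11]  [10,14]  [10,15]  [10,17]  [21,23]  [24,26]
[3,4] uncovered → point at 4; [6,8] uncovered → point at 8; [10,14] uncovered → point at 14; [21,23] uncovered → point at 23; [24,26] uncovered → point at 26.
Points: 4, 8, 14, 23, 26 (5 total).

5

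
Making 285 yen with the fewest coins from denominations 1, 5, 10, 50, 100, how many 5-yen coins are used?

1

Use the largest denomination that fits, subtract, and repeat.
285 = 2×100 + 1×50 + 3×10 + 1×5
Count of 5: 1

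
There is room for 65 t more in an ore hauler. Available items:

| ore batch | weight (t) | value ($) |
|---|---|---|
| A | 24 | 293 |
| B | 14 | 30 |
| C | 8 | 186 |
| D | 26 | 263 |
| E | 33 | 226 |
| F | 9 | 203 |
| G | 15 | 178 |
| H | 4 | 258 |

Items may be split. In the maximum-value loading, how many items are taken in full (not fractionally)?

5

Order: H (258/4=64.50) > C (186/8=23.25) > F (203/9=22.56) > A (293/24=12.21) > G (178/15=11.87) > D (263/26=10.12) > E (226/33=6.85) > B (30/14=2.14)
Fill: take H (4 @ 258) → take C (8 @ 186) → take F (9 @ 203) → take A (24 @ 293) → take G (15 @ 178) → take 5/26 of D → 50.58; 65/65 used.
5 item(s) taken whole; one partial (take 5/26 of D).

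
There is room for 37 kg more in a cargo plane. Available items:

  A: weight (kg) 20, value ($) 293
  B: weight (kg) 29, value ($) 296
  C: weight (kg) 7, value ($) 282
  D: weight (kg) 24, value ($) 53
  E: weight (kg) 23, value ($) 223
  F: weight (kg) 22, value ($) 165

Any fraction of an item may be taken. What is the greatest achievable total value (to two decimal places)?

Greedy by value/weight ratio, highest first.
Order: C (282/7=40.29) > A (293/20=14.65) > B (296/29=10.21) > E (223/23=9.70) > F (165/22=7.50) > D (53/24=2.21)
Fill: take C (7 @ 282) → take A (20 @ 293) → take 10/29 of B → 102.07; 37/37 used.
Total value = 677.07

677.07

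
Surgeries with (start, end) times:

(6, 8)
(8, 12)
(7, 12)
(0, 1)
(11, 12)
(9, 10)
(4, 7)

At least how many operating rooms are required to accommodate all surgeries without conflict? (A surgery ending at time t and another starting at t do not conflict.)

3

starts: [0, 4, 6, 7, 8, 9, 11]
ends:   [1, 7, 8, 10, 12, 12, 12]
s0→1 e1→0 s4→1 s6→2 e7→1 s7→2 e8→1 s8→2 s9→3  — peak 3.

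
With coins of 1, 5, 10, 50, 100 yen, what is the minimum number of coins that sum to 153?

5

153 = 1×100 + 1×50 + 3×1
Total coins = 1 + 1 + 3 = 5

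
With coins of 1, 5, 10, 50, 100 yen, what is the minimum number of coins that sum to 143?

8

Greedy: take as many of the largest coin as possible, then repeat with the remainder.
143 − 1×100→43 − 4×10→3 − 3×1→0
Total coins = 1 + 4 + 3 = 8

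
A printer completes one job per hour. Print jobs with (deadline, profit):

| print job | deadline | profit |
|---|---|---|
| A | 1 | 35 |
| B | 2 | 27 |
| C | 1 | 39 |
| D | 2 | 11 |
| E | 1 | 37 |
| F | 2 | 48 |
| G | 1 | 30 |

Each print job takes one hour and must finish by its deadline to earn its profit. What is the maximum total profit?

87

Profit order: F=48 C=39 E=37 A=35 G=30 B=27 D=11
Assign: F→slot 2, C→slot 1, E skipped, A skipped, G skipped, B skipped, D skipped.
Slots: [1:C] [2:F]
Profit = 39 + 48 = 87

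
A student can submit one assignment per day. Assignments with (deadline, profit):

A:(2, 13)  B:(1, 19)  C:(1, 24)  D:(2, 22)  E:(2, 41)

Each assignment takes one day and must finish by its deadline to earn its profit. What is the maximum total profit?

65

Sort by profit descending; place each in the latest free slot ≤ its deadline.
By profit: E(d2,41), C(d1,24), D(d2,22), B(d1,19), A(d2,13)
E→slot 2; C→slot 1; D skipped; B skipped; A skipped.
Profit = 24 + 41 = 65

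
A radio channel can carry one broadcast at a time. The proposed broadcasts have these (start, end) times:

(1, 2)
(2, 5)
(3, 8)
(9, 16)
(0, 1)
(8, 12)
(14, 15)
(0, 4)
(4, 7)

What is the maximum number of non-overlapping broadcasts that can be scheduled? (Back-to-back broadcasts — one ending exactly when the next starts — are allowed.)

Sort by end time and greedily take each interval whose start is ≥ the last chosen end.
Sorted by end: (0,1)  (1,2)  (0,4)  (2,5)  (4,7)  (3,8)  (8,12)  (14,15)  (9,16)
take (0,1); take (1,2); take (2,5); skip (4,7); skip (3,8); take (8,12); take (14,15); skip (9,16).
Selected 5 broadcasts.

5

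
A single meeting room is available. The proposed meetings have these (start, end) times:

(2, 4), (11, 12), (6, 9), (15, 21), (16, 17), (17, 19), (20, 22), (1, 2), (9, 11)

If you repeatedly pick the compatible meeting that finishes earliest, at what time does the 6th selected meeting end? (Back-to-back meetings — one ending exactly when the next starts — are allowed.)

Sorted by end: (1,2)  (2,4)  (6,9)  (9,11)  (11,12)  (16,17)  (17,19)  (15,21)  (20,22)
take (1,2); take (2,4); take (6,9); take (9,11); take (11,12); take (16,17); take (17,19); take (20,22).
Selected: (1,2) (2,4) (6,9) (9,11) (11,12) (16,17) (17,19) (20,22)

17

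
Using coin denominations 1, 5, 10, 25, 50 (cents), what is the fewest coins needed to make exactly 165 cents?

Use the largest denomination that fits, subtract, and repeat.
165 − 3×50→15 − 1×10→5 − 1×5→0
Total coins = 3 + 1 + 1 = 5

5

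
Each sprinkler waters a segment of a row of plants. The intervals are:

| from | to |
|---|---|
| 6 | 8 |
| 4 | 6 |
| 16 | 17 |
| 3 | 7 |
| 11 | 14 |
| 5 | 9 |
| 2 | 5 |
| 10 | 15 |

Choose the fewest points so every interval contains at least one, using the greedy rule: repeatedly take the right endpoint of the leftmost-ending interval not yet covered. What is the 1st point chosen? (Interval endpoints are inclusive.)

Process intervals by earliest right end; each time one isn't hit yet, stab at its right endpoint.
By right end: [2,5]  [4,6]  [3,7]  [6,8]  [5,9]  [11,14]  [10,15]  [16,17]
[2,5] uncovered → point at 5; [6,8] uncovered → point at 8; [11,14] uncovered → point at 14; [16,17] uncovered → point at 17.
Points: 5, 8, 14, 17 (4 total).

5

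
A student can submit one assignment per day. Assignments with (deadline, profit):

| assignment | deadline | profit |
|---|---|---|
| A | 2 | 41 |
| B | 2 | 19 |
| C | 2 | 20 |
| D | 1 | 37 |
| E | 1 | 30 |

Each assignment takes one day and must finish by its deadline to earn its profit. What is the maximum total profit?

78

Take jobs in profit order; each goes to the latest open slot no later than its deadline.
Profit order: A=41 D=37 E=30 C=20 B=19
Assign: A→slot 2, D→slot 1, E skipped, C skipped, B skipped.
Slots: [1:D] [2:A]
Profit = 37 + 41 = 78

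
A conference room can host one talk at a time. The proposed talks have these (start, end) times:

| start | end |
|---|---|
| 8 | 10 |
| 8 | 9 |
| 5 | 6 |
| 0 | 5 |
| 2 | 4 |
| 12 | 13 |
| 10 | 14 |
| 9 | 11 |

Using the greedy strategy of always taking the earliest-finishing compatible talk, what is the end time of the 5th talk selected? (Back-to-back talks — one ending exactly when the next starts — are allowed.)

Greedy by earliest finish: after sorting by end time, pick each interval compatible with the last pick.
Sorted by end: (2,4)  (0,5)  (5,6)  (8,9)  (8,10)  (9,11)  (12,13)  (10,14)
take (2,4); take (5,6); take (8,9); take (9,11); take (12,13); skip (10,14).
Selected: (2,4) (5,6) (8,9) (9,11) (12,13)

13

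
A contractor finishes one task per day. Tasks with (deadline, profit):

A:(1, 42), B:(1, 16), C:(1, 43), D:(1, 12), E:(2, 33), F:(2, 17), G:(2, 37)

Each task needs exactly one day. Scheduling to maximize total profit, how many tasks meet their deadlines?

2

Take jobs in profit order; each goes to the latest open slot no later than its deadline.
By profit: C(d1,43), A(d1,42), G(d2,37), E(d2,33), F(d2,17), B(d1,16), D(d1,12)
C→slot 1; A skipped; G→slot 2; E skipped; F skipped; B skipped; D skipped.
2 of 7 scheduled.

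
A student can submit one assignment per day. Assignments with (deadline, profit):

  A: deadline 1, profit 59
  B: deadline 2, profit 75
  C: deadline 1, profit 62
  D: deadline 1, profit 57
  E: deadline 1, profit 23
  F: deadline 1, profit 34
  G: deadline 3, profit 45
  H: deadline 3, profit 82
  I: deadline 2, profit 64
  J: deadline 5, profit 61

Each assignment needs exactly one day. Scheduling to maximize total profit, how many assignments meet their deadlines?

4

Profit order: H=82 B=75 I=64 C=62 J=61 A=59 D=57 G=45 F=34 E=23
Assign: H→slot 3, B→slot 2, I→slot 1, C skipped, J→slot 5, A skipped, D skipped, G skipped, F skipped, E skipped.
Slots: [1:I] [2:B] [3:H] [5:J]
4 of 10 scheduled.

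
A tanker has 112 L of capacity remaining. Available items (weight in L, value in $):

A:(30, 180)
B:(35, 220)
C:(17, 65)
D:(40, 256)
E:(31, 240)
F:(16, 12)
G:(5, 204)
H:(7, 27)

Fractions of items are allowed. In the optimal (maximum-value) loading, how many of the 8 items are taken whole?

Sort by value per unit weight and fill in that order.
Ratios (sorted): G 40.80, E 7.74, D 6.40, B 6.29, A 6.00, H 3.86, C 3.82, F 0.75
take G (5 @ 204); take E (31 @ 240); take D (40 @ 256); take B (35 @ 220); take 1/30 of A → 6.00. Capacity used 112/112.
4 item(s) taken whole; one partial (take 1/30 of A).

4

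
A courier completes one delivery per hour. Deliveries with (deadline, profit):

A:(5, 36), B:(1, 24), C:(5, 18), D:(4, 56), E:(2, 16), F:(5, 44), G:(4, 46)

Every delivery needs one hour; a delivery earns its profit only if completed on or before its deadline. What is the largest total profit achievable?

206

Sort by profit descending; place each in the latest free slot ≤ its deadline.
Profit order: D=56 G=46 F=44 A=36 B=24 C=18 E=16
Assign: D→slot 4, G→slot 3, F→slot 5, A→slot 2, B→slot 1, C skipped, E skipped.
Slots: [1:B] [2:A] [3:G] [4:D] [5:F]
Profit = 24 + 36 + 46 + 56 + 44 = 206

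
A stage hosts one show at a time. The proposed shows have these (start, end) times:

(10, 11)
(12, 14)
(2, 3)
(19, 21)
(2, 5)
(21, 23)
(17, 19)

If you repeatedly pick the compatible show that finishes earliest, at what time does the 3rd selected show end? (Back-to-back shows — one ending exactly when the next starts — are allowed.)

Sort by end time and greedily take each interval whose start is ≥ the last chosen end.
Sorted by end: (2,3)  (2,5)  (10,11)  (12,14)  (17,19)  (19,21)  (21,23)
take (2,3); skip (2,5); take (10,11); take (12,14); take (17,19); take (19,21); take (21,23).
Selected: (2,3) (10,11) (12,14) (17,19) (19,21) (21,23)

14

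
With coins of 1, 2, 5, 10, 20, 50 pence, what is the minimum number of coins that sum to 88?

6

Use the largest denomination that fits, subtract, and repeat.
88 − 1×50→38 − 1×20→18 − 1×10→8 − 1×5→3 − 1×2→1 − 1×1→0
Total coins = 1 + 1 + 1 + 1 + 1 + 1 = 6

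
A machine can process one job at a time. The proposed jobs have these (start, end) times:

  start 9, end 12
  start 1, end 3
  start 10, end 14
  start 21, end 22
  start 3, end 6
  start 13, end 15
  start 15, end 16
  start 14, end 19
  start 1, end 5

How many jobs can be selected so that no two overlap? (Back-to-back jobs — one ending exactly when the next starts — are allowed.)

6

Sorted by end: (1,3)  (1,5)  (3,6)  (9,12)  (10,14)  (13,15)  (15,16)  (14,19)  (21,22)
take (1,3); skip (1,5); take (3,6); take (9,12); skip (10,14); take (13,15); take (15,16); take (21,22).
Selected 6 jobs.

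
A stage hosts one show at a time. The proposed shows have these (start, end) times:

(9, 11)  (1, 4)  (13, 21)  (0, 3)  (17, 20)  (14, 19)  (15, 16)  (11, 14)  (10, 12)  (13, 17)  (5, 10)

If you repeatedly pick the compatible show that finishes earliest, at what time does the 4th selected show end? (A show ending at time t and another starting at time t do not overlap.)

Sorted by end: (0,3)  (1,4)  (5,10)  (9,11)  (10,12)  (11,14)  (15,16)  (13,17)  (14,19)  (17,20)  (13,21)
take (0,3); take (5,10); take (10,12); take (15,16); take (17,20).
Selected: (0,3) (5,10) (10,12) (15,16) (17,20)

16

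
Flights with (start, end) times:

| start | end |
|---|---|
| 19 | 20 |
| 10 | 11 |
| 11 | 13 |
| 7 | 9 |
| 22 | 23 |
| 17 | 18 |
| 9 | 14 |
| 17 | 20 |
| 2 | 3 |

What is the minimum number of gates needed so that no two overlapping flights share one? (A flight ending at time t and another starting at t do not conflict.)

The answer is the maximum number of intervals overlapping at any instant.
Events (time:±→running): 2:+→1 3:-→0 7:+→1 9:-→0 9:+→1 10:+→2 … peak 2.

2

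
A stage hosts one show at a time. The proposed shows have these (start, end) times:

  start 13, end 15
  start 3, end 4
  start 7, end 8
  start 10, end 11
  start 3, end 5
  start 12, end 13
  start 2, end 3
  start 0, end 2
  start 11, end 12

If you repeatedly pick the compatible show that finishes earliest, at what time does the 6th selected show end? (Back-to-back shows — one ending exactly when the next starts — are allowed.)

Sorted by end: (0,2)  (2,3)  (3,4)  (3,5)  (7,8)  (10,11)  (11,12)  (12,13)  (13,15)
take (0,2); take (2,3); take (3,4); skip (3,5); take (7,8); take (10,11); take (11,12); take (12,13); take (13,15).
Selected: (0,2) (2,3) (3,4) (7,8) (10,11) (11,12) (12,13) (13,15)

12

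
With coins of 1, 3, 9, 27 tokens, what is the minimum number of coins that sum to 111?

5

Greedy: take as many of the largest coin as possible, then repeat with the remainder.
111 = 4×27 + 1×3
Total coins = 4 + 1 = 5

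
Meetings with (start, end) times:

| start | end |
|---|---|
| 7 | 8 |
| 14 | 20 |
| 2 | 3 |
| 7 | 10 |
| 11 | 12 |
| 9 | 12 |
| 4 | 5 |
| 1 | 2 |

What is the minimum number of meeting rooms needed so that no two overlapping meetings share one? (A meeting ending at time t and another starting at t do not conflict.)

Count concurrent intervals with a sweep; the peak is the room count.
Events (time:±→running): 1:+→1 2:-→0 2:+→1 3:-→0 4:+→1 5:-→0 7:+→1 7:+→2 … peak 2.

2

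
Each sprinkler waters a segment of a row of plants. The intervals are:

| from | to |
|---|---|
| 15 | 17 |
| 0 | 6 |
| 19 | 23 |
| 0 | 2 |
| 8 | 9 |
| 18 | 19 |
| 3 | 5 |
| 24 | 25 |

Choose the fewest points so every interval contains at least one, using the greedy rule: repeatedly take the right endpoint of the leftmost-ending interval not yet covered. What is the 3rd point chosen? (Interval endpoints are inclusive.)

Process intervals by earliest right end; each time one isn't hit yet, stab at its right endpoint.
By right end: [0,2]  [3,5]  [0,6]  [8,9]  [15,17]  [18,19]  [19,23]  [24,25]
[0,2] uncovered → point at 2; [3,5] uncovered → point at 5; [8,9] uncovered → point at 9; [15,17] uncovered → point at 17; [18,19] uncovered → point at 19; [24,25] uncovered → point at 25.
Points: 2, 5, 9, 17, 19, 25 (6 total).

9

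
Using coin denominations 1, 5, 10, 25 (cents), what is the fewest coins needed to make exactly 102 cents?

6

102 = 4×25 + 2×1
Total coins = 4 + 2 = 6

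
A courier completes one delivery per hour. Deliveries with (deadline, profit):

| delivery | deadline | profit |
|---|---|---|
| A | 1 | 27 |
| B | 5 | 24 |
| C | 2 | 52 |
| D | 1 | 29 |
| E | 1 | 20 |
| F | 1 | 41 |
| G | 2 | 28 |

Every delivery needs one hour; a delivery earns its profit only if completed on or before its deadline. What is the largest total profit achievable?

Take jobs in profit order; each goes to the latest open slot no later than its deadline.
By profit: C(d2,52), F(d1,41), D(d1,29), G(d2,28), A(d1,27), B(d5,24), E(d1,20)
C→slot 2; F→slot 1; D skipped; G skipped; A skipped; B→slot 5; E skipped.
Profit = 41 + 52 + 24 = 117

117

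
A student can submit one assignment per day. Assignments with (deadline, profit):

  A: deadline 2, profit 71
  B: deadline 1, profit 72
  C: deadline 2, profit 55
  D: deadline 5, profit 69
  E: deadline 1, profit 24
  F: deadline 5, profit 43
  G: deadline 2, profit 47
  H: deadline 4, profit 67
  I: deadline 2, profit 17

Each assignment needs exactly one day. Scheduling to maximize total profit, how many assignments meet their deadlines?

5

Profit order: B=72 A=71 D=69 H=67 C=55 G=47 F=43 E=24 I=17
Assign: B→slot 1, A→slot 2, D→slot 5, H→slot 4, C skipped, G skipped, F→slot 3, E skipped, I skipped.
Slots: [1:B] [2:A] [3:F] [4:H] [5:D]
5 of 9 scheduled.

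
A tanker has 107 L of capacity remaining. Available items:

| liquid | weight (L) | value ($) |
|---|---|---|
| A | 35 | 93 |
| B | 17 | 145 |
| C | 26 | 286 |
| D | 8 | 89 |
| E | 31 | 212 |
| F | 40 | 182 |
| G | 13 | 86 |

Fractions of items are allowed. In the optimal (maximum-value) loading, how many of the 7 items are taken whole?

Order: D (89/8=11.12) > C (286/26=11.00) > B (145/17=8.53) > E (212/31=6.84) > G (86/13=6.62) > F (182/40=4.55) > A (93/35=2.66)
Fill: take D (8 @ 89) → take C (26 @ 286) → take B (17 @ 145) → take E (31 @ 212) → take G (13 @ 86) → take 12/40 of F → 54.60; 107/107 used.
5 item(s) taken whole; one partial (take 12/40 of F).

5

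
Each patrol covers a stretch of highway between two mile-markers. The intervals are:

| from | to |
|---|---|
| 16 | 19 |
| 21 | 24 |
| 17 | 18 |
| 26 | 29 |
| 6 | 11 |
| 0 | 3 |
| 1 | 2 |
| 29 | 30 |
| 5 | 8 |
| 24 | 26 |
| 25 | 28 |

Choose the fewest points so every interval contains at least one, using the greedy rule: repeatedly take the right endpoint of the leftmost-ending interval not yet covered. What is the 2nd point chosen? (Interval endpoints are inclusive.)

Process intervals by earliest right end; each time one isn't hit yet, stab at its right endpoint.
Sorted: [1,2] [0,3] [5,8] [6,11] [17,18] [16,19] [21,24] [24,26] [25,28] [26,29] [29,30]
{[1,2],[0,3]} hit by 2; {[5,8],[6,11]} hit by 8; {[17,18],[16,19]} hit by 18; {[21,24],[24,26]} hit by 24; {[25,28],[26,29]} hit by 28; {[29,30]} hit by 30.
Points: 2, 8, 18, 24, 28, 30 (6 total).

8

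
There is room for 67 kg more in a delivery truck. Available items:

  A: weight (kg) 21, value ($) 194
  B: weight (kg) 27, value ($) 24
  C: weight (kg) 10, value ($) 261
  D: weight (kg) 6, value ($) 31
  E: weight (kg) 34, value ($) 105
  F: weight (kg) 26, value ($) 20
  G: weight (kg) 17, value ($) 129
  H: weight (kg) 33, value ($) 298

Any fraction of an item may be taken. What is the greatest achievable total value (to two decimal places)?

775.76

Greedy by value/weight ratio, highest first.
Order: C (261/10=26.10) > A (194/21=9.24) > H (298/33=9.03) > G (129/17=7.59) > D (31/6=5.17) > E (105/34=3.09) > B (24/27=0.89) > F (20/26=0.77)
Fill: take C (10 @ 261) → take A (21 @ 194) → take H (33 @ 298) → take 3/17 of G → 22.76; 67/67 used.
Total value = 775.76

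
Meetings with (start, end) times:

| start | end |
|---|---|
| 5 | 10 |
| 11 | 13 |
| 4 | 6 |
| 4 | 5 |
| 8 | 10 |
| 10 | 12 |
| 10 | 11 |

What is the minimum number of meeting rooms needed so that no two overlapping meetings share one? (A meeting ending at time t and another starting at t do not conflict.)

2

Count concurrent intervals with a sweep; the peak is the room count.
Events (time:±→running): 4:+→1 4:+→2 … peak 2.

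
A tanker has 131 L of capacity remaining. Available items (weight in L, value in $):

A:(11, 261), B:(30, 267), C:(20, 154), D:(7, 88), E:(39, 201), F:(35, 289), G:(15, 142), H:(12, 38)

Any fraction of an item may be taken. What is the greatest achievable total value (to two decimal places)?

Greedy by value/weight ratio, highest first.
Ratios (sorted): A 23.73, D 12.57, G 9.47, B 8.90, F 8.26, C 7.70, E 5.15, H 3.17
take A (11 @ 261); take D (7 @ 88); take G (15 @ 142); take B (30 @ 267); take F (35 @ 289); take C (20 @ 154); take 13/39 of E → 67.00. Capacity used 131/131.
Total value = 1268.00

1268.00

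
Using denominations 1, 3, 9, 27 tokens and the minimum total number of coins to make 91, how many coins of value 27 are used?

91 = 3×27 + 1×9 + 1×1
Count of 27: 3

3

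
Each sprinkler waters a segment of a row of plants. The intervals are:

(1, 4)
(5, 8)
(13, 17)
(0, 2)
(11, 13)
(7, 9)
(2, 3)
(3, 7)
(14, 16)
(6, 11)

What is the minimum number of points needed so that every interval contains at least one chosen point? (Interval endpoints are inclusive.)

Process intervals by earliest right end; each time one isn't hit yet, stab at its right endpoint.
By right end: [0,2]  [2,3]  [1,4]  [3,7]  [5,8]  [7,9]  [6,11]  [11,13]  [14,16]  [13,17]
[0,2] uncovered → point at 2; [3,7] uncovered → point at 7; [11,13] uncovered → point at 13; [14,16] uncovered → point at 16.
Points: 2, 7, 13, 16 (4 total).

4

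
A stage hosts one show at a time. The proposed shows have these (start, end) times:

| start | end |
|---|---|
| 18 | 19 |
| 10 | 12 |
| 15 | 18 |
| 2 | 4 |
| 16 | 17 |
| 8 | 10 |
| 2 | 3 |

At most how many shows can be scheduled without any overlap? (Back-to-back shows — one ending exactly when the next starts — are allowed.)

5

By end time: (2,3), (2,4), (8,10), (10,12), (16,17), (15,18), (18,19).
Pick (2,3); next start ≥ 3 → (8,10); next start ≥ 10 → (10,12); next start ≥ 12 → (16,17); next start ≥ 17 → (18,19).
Selected 5 shows.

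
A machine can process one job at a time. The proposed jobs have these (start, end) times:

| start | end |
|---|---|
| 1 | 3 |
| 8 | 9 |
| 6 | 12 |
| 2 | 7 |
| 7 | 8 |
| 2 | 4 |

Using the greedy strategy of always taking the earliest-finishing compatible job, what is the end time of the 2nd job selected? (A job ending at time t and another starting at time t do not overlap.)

8

Greedy by earliest finish: after sorting by end time, pick each interval compatible with the last pick.
By end time: (1,3), (2,4), (2,7), (7,8), (8,9), (6,12).
Pick (1,3); next start ≥ 3 → (7,8); next start ≥ 8 → (8,9).
Selected: (1,3) (7,8) (8,9)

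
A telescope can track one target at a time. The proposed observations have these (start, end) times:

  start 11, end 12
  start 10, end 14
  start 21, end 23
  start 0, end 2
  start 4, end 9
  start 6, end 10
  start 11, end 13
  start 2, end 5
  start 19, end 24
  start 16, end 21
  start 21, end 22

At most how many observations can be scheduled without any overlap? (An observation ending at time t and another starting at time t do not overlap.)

6

Sorted by end: (0,2)  (2,5)  (4,9)  (6,10)  (11,12)  (11,13)  (10,14)  (16,21)  (21,22)  (21,23)  (19,24)
take (0,2); take (2,5); take (6,10); take (11,12); skip (11,13); take (16,21); take (21,22).
Selected 6 observations.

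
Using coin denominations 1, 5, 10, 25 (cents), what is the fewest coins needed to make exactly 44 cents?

7

44 = 1×25 + 1×10 + 1×5 + 4×1
Total coins = 1 + 1 + 1 + 4 = 7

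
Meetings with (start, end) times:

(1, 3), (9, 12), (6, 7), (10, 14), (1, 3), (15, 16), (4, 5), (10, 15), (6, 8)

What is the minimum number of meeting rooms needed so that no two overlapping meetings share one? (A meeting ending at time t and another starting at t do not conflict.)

3

The answer is the maximum number of intervals overlapping at any instant.
starts: [1, 1, 4, 6, 6, 9, 10, 10, 15]
ends:   [3, 3, 5, 7, 8, 12, 14, 15, 16]
s1→1 s1→2 e3→1 e3→0 s4→1 e5→0 s6→1 s6→2 e7→1 e8→0 s9→1 s10→2 s10→3  — peak 3.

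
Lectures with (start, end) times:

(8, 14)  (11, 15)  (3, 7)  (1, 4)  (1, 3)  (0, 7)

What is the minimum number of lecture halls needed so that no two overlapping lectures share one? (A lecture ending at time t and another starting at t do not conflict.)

Count concurrent intervals with a sweep; the peak is the room count.
Events (time:±→running): 0:+→1 1:+→2 1:+→3 … peak 3.

3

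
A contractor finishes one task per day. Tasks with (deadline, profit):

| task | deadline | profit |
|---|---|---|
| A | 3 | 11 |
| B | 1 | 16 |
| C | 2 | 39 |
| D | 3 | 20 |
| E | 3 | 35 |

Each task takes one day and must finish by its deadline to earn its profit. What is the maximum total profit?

Profit order: C=39 E=35 D=20 B=16 A=11
Assign: C→slot 2, E→slot 3, D→slot 1, B skipped, A skipped.
Slots: [1:D] [2:C] [3:E]
Profit = 20 + 39 + 35 = 94

94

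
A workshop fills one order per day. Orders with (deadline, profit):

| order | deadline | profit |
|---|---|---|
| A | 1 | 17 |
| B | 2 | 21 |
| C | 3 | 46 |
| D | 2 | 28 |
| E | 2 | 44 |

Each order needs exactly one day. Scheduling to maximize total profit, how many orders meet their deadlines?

Profit order: C=46 E=44 D=28 B=21 A=17
Assign: C→slot 3, E→slot 2, D→slot 1, B skipped, A skipped.
Slots: [1:D] [2:E] [3:C]
3 of 5 scheduled.

3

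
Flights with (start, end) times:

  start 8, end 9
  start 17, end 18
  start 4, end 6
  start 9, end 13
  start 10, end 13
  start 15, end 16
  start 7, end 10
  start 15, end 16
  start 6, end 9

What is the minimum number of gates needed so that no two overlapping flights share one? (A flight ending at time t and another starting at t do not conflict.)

3

Events (time:±→running): 4:+→1 6:-→0 6:+→1 7:+→2 8:+→3 … peak 3.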